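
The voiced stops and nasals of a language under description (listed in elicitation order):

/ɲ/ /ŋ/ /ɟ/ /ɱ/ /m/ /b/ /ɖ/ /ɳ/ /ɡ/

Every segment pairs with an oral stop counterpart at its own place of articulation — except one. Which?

Bilabial: /b/ ~ /m/
Retroflex: /ɖ/ ~ /ɳ/
Palatal: /ɟ/ ~ /ɲ/
Velar: /ɡ/ ~ /ŋ/
Labiodental: only /ɱ/ (nasal); no oral stop partner.
So /ɱ/ is the unpaired segment.

/ɱ/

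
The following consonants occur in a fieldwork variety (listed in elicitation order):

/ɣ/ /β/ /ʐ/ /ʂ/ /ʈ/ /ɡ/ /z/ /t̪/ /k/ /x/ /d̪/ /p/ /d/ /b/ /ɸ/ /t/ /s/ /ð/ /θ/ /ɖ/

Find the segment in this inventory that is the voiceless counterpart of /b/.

/b/ is a voiced bilabial stop.
The voiceless counterpart is a voiceless bilabial stop — in this inventory, /p/.

/p/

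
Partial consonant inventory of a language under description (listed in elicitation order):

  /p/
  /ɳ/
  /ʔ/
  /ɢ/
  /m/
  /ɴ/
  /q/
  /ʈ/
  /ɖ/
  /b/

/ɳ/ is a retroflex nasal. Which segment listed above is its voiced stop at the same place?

The voiced stop at the same place is a voiced retroflex stop — in this inventory, /ɖ/.

/ɖ/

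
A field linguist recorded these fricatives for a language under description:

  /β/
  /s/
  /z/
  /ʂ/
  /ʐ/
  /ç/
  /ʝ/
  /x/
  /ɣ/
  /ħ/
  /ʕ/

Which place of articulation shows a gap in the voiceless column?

bilabial

bilabial: voiceless —, voiced /β/.
alveolar: voiceless /s/, voiced /z/.
retroflex: voiceless /ʂ/, voiced /ʐ/.
palatal: voiceless /ç/, voiced /ʝ/.
velar: voiceless /x/, voiced /ɣ/.
pharyngeal: voiceless /ħ/, voiced /ʕ/.
Every place of articulation has a voiceless member except bilabial, where /ɸ/ would be expected.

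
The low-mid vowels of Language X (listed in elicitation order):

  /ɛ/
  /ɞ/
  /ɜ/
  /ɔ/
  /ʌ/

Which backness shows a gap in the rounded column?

front: unrounded /ɛ/, rounded —.
central: unrounded /ɜ/, rounded /ɞ/.
back: unrounded /ʌ/, rounded /ɔ/.
Every backness has a rounded member except front, where /œ/ would be expected.

front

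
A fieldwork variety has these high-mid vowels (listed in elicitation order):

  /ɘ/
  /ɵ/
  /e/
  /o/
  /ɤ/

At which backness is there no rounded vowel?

front

backness          unrounded  rounded 
front             e         —       
central           ɘ         ɵ       
back              ɤ         o       
Every backness has a rounded member except front, where /ø/ would be expected.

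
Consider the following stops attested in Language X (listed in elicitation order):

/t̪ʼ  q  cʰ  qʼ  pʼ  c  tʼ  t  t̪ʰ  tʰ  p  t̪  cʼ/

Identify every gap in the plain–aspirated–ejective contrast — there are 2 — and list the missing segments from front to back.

Plain: /p/ (bilabial), /t̪/ (dental), /t/ (alveolar), /c/ (palatal), /q/ (uvular).
Aspirated: /t̪ʰ/ (dental), /tʰ/ (alveolar), /cʰ/ (palatal).
Ejective: /pʼ/ (bilabial), /t̪ʼ/ (dental), /tʼ/ (alveolar), /cʼ/ (palatal), /qʼ/ (uvular).
Gaps, from front to back: bilabial lacks aspirated (/pʰ/); uvular lacks aspirated (/qʰ/).

/pʰ/, /qʰ/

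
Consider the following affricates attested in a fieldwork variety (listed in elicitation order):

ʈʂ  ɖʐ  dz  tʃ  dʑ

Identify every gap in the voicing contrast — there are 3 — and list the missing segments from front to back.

/ts/, /dʒ/, /tɕ/

alveolar: voiceless —, voiced /dz/.
postalveolar: voiceless /tʃ/, voiced —.
retroflex: voiceless /ʈʂ/, voiced /ɖʐ/.
alveolo-palatal: voiceless —, voiced /dʑ/.
Gaps, from front to back: alveolar lacks voiceless (/ts/); postalveolar lacks voiced (/dʒ/); alveolo-palatal lacks voiceless (/tɕ/).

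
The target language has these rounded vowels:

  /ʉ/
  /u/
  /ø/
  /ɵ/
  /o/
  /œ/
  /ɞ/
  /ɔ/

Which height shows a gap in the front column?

high: front —, central /ʉ/, back /u/.
high-mid: front /ø/, central /ɵ/, back /o/.
low-mid: front /œ/, central /ɞ/, back /ɔ/.
Every height has a front member except high, where /y/ would be expected.

high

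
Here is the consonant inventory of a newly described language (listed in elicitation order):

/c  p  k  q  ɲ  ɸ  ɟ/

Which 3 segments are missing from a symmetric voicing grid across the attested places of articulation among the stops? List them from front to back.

/b/, /ɡ/, /ɢ/

place of articulation  voiceless  voiced  
bilabial          p         —       
palatal           c         ɟ       
velar             k         —       
uvular            q         —       
Gaps, from front to back: bilabial lacks voiced (/b/); velar lacks voiced (/ɡ/); uvular lacks voiced (/ɢ/).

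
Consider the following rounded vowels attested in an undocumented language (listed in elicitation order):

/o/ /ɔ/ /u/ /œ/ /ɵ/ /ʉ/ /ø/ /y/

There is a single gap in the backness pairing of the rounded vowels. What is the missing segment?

/ɞ/

Front: /y/ (high), /ø/ (high-mid), /œ/ (low-mid).
Central: /ʉ/ (high), /ɵ/ (high-mid).
Back: /u/ (high), /o/ (high-mid), /ɔ/ (low-mid).
The low-mid row has no central member, so the gap is the low-mid central rounded vowel /ɞ/.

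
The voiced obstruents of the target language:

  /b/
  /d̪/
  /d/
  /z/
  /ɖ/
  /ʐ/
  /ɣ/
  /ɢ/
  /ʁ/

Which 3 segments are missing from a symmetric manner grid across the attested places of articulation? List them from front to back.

/β/, /ð/, /ɡ/

bilabial: stop /b/, fricative —.
dental: stop /d̪/, fricative —.
alveolar: stop /d/, fricative /z/.
retroflex: stop /ɖ/, fricative /ʐ/.
velar: stop —, fricative /ɣ/.
uvular: stop /ɢ/, fricative /ʁ/.
Gaps, from front to back: bilabial lacks fricative (/β/); dental lacks fricative (/ð/); velar lacks stop (/ɡ/).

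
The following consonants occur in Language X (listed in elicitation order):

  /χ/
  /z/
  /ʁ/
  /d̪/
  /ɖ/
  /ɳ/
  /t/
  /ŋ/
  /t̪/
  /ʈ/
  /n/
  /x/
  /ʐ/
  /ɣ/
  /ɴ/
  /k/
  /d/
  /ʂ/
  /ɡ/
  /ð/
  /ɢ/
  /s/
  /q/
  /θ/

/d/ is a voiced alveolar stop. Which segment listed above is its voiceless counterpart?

The voiceless counterpart is a voiceless alveolar stop — in this inventory, /t/.

/t/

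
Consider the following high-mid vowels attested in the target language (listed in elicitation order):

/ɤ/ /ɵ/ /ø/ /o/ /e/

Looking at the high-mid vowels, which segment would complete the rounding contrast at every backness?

/ɘ/

Unrounded: /e/ (front), /ɤ/ (back).
Rounded: /ø/ (front), /ɵ/ (central), /o/ (back).
The central row has no unrounded member, so the gap is the central unrounded vowel /ɘ/.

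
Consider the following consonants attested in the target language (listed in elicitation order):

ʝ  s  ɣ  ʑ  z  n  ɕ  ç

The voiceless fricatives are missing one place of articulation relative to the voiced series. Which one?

place of articulation  voiceless  voiced  
alveolar          s         z       
alveolo-palatal   ɕ         ʑ       
palatal           ç         ʝ       
velar             —         ɣ       
Every place of articulation has a voiceless member except velar, where /x/ would be expected.

velar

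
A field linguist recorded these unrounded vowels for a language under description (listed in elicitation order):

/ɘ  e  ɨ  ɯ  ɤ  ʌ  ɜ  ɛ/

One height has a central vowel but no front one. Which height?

high

Front: /e/ (high-mid), /ɛ/ (low-mid).
Central: /ɨ/ (high), /ɘ/ (high-mid), /ɜ/ (low-mid).
Back: /ɯ/ (high), /ɤ/ (high-mid), /ʌ/ (low-mid).
Every height has a front member except high, where /i/ would be expected.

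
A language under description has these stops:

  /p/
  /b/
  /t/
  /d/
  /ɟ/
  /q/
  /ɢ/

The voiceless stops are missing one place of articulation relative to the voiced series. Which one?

place of articulation  voiceless  voiced  
bilabial          p         b       
alveolar          t         d       
palatal           —         ɟ       
uvular            q         ɢ       
Every place of articulation has a voiceless member except palatal, where /c/ would be expected.

palatal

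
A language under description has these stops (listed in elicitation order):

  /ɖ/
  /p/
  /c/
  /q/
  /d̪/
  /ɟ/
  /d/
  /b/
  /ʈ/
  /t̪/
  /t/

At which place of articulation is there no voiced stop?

uvular

bilabial: voiceless /p/, voiced /b/.
dental: voiceless /t̪/, voiced /d̪/.
alveolar: voiceless /t/, voiced /d/.
retroflex: voiceless /ʈ/, voiced /ɖ/.
palatal: voiceless /c/, voiced /ɟ/.
uvular: voiceless /q/, voiced —.
Every place of articulation has a voiced member except uvular, where /ɢ/ would be expected.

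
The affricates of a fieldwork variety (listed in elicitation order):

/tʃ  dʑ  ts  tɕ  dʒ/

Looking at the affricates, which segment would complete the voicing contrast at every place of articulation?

Voiceless: /ts/ (alveolar), /tʃ/ (postalveolar), /tɕ/ (alveolo-palatal).
Voiced: /dʒ/ (postalveolar), /dʑ/ (alveolo-palatal).
The alveolar row has no voiced member, so the gap is the voiced alveolar affricate /dz/.

/dz/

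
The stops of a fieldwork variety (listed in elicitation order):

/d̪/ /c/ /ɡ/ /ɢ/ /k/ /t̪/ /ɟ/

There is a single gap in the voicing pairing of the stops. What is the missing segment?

/q/

dental: voiceless /t̪/, voiced /d̪/.
palatal: voiceless /c/, voiced /ɟ/.
velar: voiceless /k/, voiced /ɡ/.
uvular: voiceless —, voiced /ɢ/.
The uvular row has no voiceless member, so the gap is the voiceless uvular stop /q/.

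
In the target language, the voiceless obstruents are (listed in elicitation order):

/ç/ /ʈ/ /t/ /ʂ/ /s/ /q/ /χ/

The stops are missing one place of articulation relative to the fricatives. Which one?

Stop: /t/ (alveolar), /ʈ/ (retroflex), /q/ (uvular).
Fricative: /s/ (alveolar), /ʂ/ (retroflex), /ç/ (palatal), /χ/ (uvular).
Every place of articulation has a stop member except palatal, where /c/ would be expected.

palatal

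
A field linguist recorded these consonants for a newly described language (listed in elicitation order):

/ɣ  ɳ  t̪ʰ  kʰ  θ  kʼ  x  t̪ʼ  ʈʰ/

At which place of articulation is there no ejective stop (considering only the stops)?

retroflex

place of articulation  aspirated  ejective
dental            t̪ʰ       t̪ʼ     
retroflex         ʈʰ        —       
velar             kʰ        kʼ      
Every place of articulation has an ejective member except retroflex, where /ʈʼ/ would be expected.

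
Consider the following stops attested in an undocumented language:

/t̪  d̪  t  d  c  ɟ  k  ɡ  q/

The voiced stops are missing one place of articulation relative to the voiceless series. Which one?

uvular

Voiceless: /t̪/ (dental), /t/ (alveolar), /c/ (palatal), /k/ (velar), /q/ (uvular).
Voiced: /d̪/ (dental), /d/ (alveolar), /ɟ/ (palatal), /ɡ/ (velar).
Every place of articulation has a voiced member except uvular, where /ɢ/ would be expected.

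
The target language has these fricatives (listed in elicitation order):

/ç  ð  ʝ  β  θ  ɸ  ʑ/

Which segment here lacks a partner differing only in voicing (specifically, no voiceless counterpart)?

/ʑ/

Bilabial: /ɸ/ ~ /β/
Dental: /θ/ ~ /ð/
Palatal: /ç/ ~ /ʝ/
Alveolo-palatal: only /ʑ/ (voiced); no voiceless partner.
So /ʑ/ is the unpaired segment.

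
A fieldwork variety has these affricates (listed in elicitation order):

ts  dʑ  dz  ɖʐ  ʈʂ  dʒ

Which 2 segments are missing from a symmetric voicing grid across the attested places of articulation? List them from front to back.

/tʃ/, /tɕ/

Voiceless: /ts/ (alveolar), /ʈʂ/ (retroflex).
Voiced: /dz/ (alveolar), /dʒ/ (postalveolar), /ɖʐ/ (retroflex), /dʑ/ (alveolo-palatal).
Gaps, from front to back: postalveolar lacks voiceless (/tʃ/); alveolo-palatal lacks voiceless (/tɕ/).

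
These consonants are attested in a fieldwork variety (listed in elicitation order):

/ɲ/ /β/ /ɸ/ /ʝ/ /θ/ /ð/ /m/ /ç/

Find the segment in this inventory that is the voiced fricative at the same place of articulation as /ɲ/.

/ʝ/

/ɲ/ is a palatal nasal.
The voiced fricative at the same place is a voiced palatal fricative — in this inventory, /ʝ/.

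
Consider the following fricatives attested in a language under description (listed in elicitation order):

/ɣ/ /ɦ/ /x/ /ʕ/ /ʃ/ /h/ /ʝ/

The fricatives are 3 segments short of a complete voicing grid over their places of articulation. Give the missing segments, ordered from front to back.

/ʒ/, /ç/, /ħ/

Voiceless: /ʃ/ (postalveolar), /x/ (velar), /h/ (glottal).
Voiced: /ʝ/ (palatal), /ɣ/ (velar), /ʕ/ (pharyngeal), /ɦ/ (glottal).
Gaps, from front to back: postalveolar lacks voiced (/ʒ/); palatal lacks voiceless (/ç/); pharyngeal lacks voiceless (/ħ/).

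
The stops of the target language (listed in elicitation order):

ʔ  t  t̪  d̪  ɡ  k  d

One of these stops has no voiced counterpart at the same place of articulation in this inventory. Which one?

/ʔ/

Dental: /t̪/ ~ /d̪/
Alveolar: /t/ ~ /d/
Velar: /k/ ~ /ɡ/
Glottal: only /ʔ/ (voiceless); no voiced partner.
So /ʔ/ is the unpaired segment.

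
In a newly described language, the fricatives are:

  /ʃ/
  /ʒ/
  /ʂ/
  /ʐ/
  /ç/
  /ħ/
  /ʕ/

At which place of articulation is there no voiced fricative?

Voiceless: /ʃ/ (postalveolar), /ʂ/ (retroflex), /ç/ (palatal), /ħ/ (pharyngeal).
Voiced: /ʒ/ (postalveolar), /ʐ/ (retroflex), /ʕ/ (pharyngeal).
Every place of articulation has a voiced member except palatal, where /ʝ/ would be expected.

palatal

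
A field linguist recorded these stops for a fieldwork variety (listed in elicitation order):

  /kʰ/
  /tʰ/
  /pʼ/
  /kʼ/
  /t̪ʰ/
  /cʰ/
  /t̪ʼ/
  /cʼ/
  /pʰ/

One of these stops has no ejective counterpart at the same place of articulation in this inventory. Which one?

/tʰ/

Bilabial: /pʰ/ ~ /pʼ/
Dental: /t̪ʰ/ ~ /t̪ʼ/
Palatal: /cʰ/ ~ /cʼ/
Velar: /kʰ/ ~ /kʼ/
Alveolar: only /tʰ/ (aspirated); no ejective partner.
So /tʰ/ is the unpaired segment.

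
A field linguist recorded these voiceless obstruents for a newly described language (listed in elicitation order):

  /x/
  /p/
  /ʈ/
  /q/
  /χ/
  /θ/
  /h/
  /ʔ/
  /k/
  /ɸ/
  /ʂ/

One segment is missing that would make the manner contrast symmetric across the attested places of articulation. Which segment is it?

Stop: /p/ (bilabial), /ʈ/ (retroflex), /k/ (velar), /q/ (uvular), /ʔ/ (glottal).
Fricative: /ɸ/ (bilabial), /θ/ (dental), /ʂ/ (retroflex), /x/ (velar), /χ/ (uvular), /h/ (glottal).
The dental row has no stop member, so the gap is the dental stop /t̪/.

/t̪/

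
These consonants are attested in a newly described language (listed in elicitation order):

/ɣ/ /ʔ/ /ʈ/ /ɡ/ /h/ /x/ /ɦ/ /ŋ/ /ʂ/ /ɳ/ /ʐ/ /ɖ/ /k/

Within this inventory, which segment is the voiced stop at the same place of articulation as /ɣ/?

/ɡ/

/ɣ/ is a voiced velar fricative.
The voiced stop at the same place is a voiced velar stop — in this inventory, /ɡ/.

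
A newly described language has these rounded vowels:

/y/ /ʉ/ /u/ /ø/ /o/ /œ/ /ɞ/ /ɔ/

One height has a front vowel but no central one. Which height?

height            front     central   back    
high              y         ʉ         u       
high-mid          ø         —         o       
low-mid           œ         ɞ         ɔ       
Every height has a central member except high-mid, where /ɵ/ would be expected.

high-mid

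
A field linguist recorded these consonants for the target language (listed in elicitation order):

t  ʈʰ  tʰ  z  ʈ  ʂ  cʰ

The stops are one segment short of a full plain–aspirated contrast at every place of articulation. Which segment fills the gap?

/c/

place of articulation  plain     aspirated
alveolar          t         tʰ      
retroflex         ʈ         ʈʰ      
palatal           —         cʰ      
The palatal row has no plain member, so the gap is the plain palatal stop /c/.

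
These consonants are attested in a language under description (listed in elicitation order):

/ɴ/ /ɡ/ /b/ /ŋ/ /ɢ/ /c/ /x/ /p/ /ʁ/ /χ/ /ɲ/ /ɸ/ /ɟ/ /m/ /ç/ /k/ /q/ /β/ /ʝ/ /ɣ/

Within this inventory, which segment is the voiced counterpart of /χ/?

/ʁ/

/χ/ is a voiceless uvular fricative.
The voiced counterpart is a voiced uvular fricative — in this inventory, /ʁ/.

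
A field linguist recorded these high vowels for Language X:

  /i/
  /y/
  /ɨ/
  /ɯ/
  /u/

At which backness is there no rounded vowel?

central

Unrounded: /i/ (front), /ɨ/ (central), /ɯ/ (back).
Rounded: /y/ (front), /u/ (back).
Every backness has a rounded member except central, where /ʉ/ would be expected.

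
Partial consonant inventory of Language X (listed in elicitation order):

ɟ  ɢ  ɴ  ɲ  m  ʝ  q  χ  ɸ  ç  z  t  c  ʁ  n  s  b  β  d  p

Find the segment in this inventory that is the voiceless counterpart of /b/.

/b/ is a voiced bilabial stop.
The voiceless counterpart is a voiceless bilabial stop — in this inventory, /p/.

/p/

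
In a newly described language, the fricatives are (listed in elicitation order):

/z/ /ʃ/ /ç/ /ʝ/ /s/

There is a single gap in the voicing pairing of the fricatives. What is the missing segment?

/ʒ/

alveolar: voiceless /s/, voiced /z/.
postalveolar: voiceless /ʃ/, voiced —.
palatal: voiceless /ç/, voiced /ʝ/.
The postalveolar row has no voiced member, so the gap is the voiced postalveolar fricative /ʒ/.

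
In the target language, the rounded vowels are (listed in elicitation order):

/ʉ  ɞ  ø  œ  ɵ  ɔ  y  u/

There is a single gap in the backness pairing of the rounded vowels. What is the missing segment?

Front: /y/ (high), /ø/ (high-mid), /œ/ (low-mid).
Central: /ʉ/ (high), /ɵ/ (high-mid), /ɞ/ (low-mid).
Back: /u/ (high), /ɔ/ (low-mid).
The high-mid row has no back member, so the gap is the high-mid back rounded vowel /o/.

/o/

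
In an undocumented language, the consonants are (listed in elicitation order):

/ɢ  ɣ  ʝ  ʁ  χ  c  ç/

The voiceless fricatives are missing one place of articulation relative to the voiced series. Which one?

place of articulation  voiceless  voiced  
palatal           ç         ʝ       
velar             —         ɣ       
uvular            χ         ʁ       
Every place of articulation has a voiceless member except velar, where /x/ would be expected.

velar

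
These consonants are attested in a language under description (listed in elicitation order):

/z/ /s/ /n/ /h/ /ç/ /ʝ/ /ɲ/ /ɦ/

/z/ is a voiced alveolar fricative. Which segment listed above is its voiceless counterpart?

/s/

The voiceless counterpart is a voiceless alveolar fricative — in this inventory, /s/.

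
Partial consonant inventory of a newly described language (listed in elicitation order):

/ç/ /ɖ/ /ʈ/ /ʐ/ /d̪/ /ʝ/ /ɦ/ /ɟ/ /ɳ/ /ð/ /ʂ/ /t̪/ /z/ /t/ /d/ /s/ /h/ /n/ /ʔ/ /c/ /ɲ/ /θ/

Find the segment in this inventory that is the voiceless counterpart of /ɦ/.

/h/

/ɦ/ is a voiced glottal fricative.
The voiceless counterpart is a voiceless glottal fricative — in this inventory, /h/.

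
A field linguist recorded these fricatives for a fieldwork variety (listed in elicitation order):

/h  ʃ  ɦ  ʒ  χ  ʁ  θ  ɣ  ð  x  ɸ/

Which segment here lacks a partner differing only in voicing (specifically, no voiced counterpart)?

Dental: /θ/ ~ /ð/
Postalveolar: /ʃ/ ~ /ʒ/
Velar: /x/ ~ /ɣ/
Uvular: /χ/ ~ /ʁ/
Glottal: /h/ ~ /ɦ/
Bilabial: only /ɸ/ (voiceless); no voiced partner.
So /ɸ/ is the unpaired segment.

/ɸ/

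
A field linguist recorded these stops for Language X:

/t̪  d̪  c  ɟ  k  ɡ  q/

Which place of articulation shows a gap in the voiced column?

uvular

Voiceless: /t̪/ (dental), /c/ (palatal), /k/ (velar), /q/ (uvular).
Voiced: /d̪/ (dental), /ɟ/ (palatal), /ɡ/ (velar).
Every place of articulation has a voiced member except uvular, where /ɢ/ would be expected.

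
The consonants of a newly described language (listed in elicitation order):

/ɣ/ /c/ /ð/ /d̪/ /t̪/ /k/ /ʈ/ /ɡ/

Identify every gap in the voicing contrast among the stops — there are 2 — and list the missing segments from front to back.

/ɖ/, /ɟ/

place of articulation  voiceless  voiced  
dental            t̪        d̪      
retroflex         ʈ         —       
palatal           c         —       
velar             k         ɡ       
Gaps, from front to back: retroflex lacks voiced (/ɖ/); palatal lacks voiced (/ɟ/).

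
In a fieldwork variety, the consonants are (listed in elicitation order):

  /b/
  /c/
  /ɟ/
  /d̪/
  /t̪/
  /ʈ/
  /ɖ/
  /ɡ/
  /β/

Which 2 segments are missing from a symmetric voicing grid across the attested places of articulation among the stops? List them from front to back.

/p/, /k/

place of articulation  voiceless  voiced  
bilabial          —         b       
dental            t̪        d̪      
retroflex         ʈ         ɖ       
palatal           c         ɟ       
velar             —         ɡ       
Gaps, from front to back: bilabial lacks voiceless (/p/); velar lacks voiceless (/k/).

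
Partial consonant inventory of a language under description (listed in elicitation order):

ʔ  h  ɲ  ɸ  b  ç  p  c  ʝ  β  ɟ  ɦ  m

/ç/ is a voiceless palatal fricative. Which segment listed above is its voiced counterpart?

/ʝ/

The voiced counterpart is a voiced palatal fricative — in this inventory, /ʝ/.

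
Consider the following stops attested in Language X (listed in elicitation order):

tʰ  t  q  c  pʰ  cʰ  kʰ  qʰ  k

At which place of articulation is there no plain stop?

bilabial

Plain: /t/ (alveolar), /c/ (palatal), /k/ (velar), /q/ (uvular).
Aspirated: /pʰ/ (bilabial), /tʰ/ (alveolar), /cʰ/ (palatal), /kʰ/ (velar), /qʰ/ (uvular).
Every place of articulation has a plain member except bilabial, where /p/ would be expected.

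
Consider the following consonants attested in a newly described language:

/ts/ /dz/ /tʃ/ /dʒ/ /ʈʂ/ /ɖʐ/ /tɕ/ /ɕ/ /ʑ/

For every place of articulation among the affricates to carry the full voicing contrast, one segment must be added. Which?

alveolar: voiceless /ts/, voiced /dz/.
postalveolar: voiceless /tʃ/, voiced /dʒ/.
retroflex: voiceless /ʈʂ/, voiced /ɖʐ/.
alveolo-palatal: voiceless /tɕ/, voiced —.
The alveolo-palatal row has no voiced member, so the gap is the voiced alveolo-palatal affricate /dʑ/.

/dʑ/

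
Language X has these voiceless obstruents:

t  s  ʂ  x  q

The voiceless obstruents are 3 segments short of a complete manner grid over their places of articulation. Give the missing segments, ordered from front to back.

alveolar: stop /t/, fricative /s/.
retroflex: stop —, fricative /ʂ/.
velar: stop —, fricative /x/.
uvular: stop /q/, fricative —.
Gaps, from front to back: retroflex lacks stop (/ʈ/); velar lacks stop (/k/); uvular lacks fricative (/χ/).

/ʈ/, /k/, /χ/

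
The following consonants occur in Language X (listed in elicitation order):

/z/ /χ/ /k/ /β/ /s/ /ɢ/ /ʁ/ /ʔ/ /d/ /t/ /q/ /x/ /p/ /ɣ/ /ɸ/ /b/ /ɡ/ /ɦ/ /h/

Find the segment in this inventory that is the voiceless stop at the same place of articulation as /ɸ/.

/ɸ/ is a voiceless bilabial fricative.
The voiceless stop at the same place is a voiceless bilabial stop — in this inventory, /p/.

/p/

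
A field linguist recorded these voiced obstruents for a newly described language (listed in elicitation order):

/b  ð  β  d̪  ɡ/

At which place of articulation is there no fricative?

place of articulation  stop      fricative
bilabial          b         β       
dental            d̪        ð       
velar             ɡ         —       
Every place of articulation has a fricative member except velar, where /ɣ/ would be expected.

velar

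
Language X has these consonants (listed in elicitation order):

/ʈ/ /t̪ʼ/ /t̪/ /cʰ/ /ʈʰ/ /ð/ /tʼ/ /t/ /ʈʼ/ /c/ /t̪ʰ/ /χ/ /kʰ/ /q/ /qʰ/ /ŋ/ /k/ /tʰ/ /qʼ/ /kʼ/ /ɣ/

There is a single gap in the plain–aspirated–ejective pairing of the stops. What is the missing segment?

/cʼ/

place of articulation  plain     aspirated  ejective
dental            t̪        t̪ʰ       t̪ʼ     
alveolar          t         tʰ        tʼ      
retroflex         ʈ         ʈʰ        ʈʼ      
palatal           c         cʰ        —       
velar             k         kʰ        kʼ      
uvular            q         qʰ        qʼ      
The palatal row has no ejective member, so the gap is the ejective palatal stop /cʼ/.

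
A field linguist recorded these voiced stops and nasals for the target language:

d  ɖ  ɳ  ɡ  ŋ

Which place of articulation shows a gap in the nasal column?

alveolar

Oral stop: /d/ (alveolar), /ɖ/ (retroflex), /ɡ/ (velar).
Nasal: /ɳ/ (retroflex), /ŋ/ (velar).
Every place of articulation has a nasal member except alveolar, where /n/ would be expected.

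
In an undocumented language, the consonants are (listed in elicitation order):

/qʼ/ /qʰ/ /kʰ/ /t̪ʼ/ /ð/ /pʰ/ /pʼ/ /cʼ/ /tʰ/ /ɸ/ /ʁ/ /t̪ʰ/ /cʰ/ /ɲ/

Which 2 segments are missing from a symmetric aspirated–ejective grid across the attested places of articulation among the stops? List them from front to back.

bilabial: aspirated /pʰ/, ejective /pʼ/.
dental: aspirated /t̪ʰ/, ejective /t̪ʼ/.
alveolar: aspirated /tʰ/, ejective —.
palatal: aspirated /cʰ/, ejective /cʼ/.
velar: aspirated /kʰ/, ejective —.
uvular: aspirated /qʰ/, ejective /qʼ/.
Gaps, from front to back: alveolar lacks ejective (/tʼ/); velar lacks ejective (/kʼ/).

/tʼ/, /kʼ/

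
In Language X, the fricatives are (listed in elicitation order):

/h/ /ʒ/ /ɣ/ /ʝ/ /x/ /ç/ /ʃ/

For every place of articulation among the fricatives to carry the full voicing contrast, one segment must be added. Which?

/ɦ/

postalveolar: voiceless /ʃ/, voiced /ʒ/.
palatal: voiceless /ç/, voiced /ʝ/.
velar: voiceless /x/, voiced /ɣ/.
glottal: voiceless /h/, voiced —.
The glottal row has no voiced member, so the gap is the voiced glottal fricative /ɦ/.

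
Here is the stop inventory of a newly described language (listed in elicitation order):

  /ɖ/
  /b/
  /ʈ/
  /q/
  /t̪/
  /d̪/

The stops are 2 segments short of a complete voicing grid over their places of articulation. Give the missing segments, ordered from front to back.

/p/, /ɢ/

bilabial: voiceless —, voiced /b/.
dental: voiceless /t̪/, voiced /d̪/.
retroflex: voiceless /ʈ/, voiced /ɖ/.
uvular: voiceless /q/, voiced —.
Gaps, from front to back: bilabial lacks voiceless (/p/); uvular lacks voiced (/ɢ/).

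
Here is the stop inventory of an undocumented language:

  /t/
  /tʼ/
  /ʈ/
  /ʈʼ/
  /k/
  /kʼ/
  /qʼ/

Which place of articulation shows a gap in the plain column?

Plain: /t/ (alveolar), /ʈ/ (retroflex), /k/ (velar).
Ejective: /tʼ/ (alveolar), /ʈʼ/ (retroflex), /kʼ/ (velar), /qʼ/ (uvular).
Every place of articulation has a plain member except uvular, where /q/ would be expected.

uvular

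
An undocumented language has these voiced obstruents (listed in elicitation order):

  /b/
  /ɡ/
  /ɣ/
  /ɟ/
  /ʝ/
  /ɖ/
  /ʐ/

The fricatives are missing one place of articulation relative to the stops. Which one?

bilabial

place of articulation  stop      fricative
bilabial          b         —       
retroflex         ɖ         ʐ       
palatal           ɟ         ʝ       
velar             ɡ         ɣ       
Every place of articulation has a fricative member except bilabial, where /β/ would be expected.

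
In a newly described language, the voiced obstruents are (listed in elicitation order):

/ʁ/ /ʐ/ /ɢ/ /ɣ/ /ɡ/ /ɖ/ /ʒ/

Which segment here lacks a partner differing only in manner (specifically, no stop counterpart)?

Retroflex: /ɖ/ ~ /ʐ/
Velar: /ɡ/ ~ /ɣ/
Uvular: /ɢ/ ~ /ʁ/
Postalveolar: only /ʒ/ (fricative); no stop partner.
So /ʒ/ is the unpaired segment.

/ʒ/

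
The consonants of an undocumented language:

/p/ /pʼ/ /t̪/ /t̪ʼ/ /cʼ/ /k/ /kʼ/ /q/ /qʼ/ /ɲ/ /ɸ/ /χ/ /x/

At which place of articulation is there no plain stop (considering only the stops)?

Plain: /p/ (bilabial), /t̪/ (dental), /k/ (velar), /q/ (uvular).
Ejective: /pʼ/ (bilabial), /t̪ʼ/ (dental), /cʼ/ (palatal), /kʼ/ (velar), /qʼ/ (uvular).
Every place of articulation has a plain member except palatal, where /c/ would be expected.

palatal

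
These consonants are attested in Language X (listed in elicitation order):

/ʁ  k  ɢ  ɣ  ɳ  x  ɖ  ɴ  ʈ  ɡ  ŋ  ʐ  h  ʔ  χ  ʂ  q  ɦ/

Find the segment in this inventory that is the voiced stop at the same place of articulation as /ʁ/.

/ʁ/ is a voiced uvular fricative.
The voiced stop at the same place is a voiced uvular stop — in this inventory, /ɢ/.

/ɢ/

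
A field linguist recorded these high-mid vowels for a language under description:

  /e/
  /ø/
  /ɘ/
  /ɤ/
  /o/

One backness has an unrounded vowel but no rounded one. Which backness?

central

front: unrounded /e/, rounded /ø/.
central: unrounded /ɘ/, rounded —.
back: unrounded /ɤ/, rounded /o/.
Every backness has a rounded member except central, where /ɵ/ would be expected.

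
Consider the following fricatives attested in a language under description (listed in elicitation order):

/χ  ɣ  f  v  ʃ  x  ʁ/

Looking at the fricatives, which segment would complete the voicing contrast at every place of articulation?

Voiceless: /f/ (labiodental), /ʃ/ (postalveolar), /x/ (velar), /χ/ (uvular).
Voiced: /v/ (labiodental), /ɣ/ (velar), /ʁ/ (uvular).
The postalveolar row has no voiced member, so the gap is the voiced postalveolar fricative /ʒ/.

/ʒ/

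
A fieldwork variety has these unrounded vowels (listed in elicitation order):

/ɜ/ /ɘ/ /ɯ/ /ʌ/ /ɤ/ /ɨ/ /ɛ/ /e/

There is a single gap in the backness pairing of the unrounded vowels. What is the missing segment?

/i/

height            front     central   back    
high              —         ɨ         ɯ       
high-mid          e         ɘ         ɤ       
low-mid           ɛ         ɜ         ʌ       
The high row has no front member, so the gap is the high front unrounded vowel /i/.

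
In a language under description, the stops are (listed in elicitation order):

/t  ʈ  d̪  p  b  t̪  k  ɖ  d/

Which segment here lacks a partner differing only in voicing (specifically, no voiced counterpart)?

Bilabial: /p/ ~ /b/
Dental: /t̪/ ~ /d̪/
Alveolar: /t/ ~ /d/
Retroflex: /ʈ/ ~ /ɖ/
Velar: only /k/ (voiceless); no voiced partner.
So /k/ is the unpaired segment.

/k/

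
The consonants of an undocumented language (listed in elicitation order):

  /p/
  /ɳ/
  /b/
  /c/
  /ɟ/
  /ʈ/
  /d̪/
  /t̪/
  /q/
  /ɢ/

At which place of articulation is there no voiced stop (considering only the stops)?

bilabial: voiceless /p/, voiced /b/.
dental: voiceless /t̪/, voiced /d̪/.
retroflex: voiceless /ʈ/, voiced —.
palatal: voiceless /c/, voiced /ɟ/.
uvular: voiceless /q/, voiced /ɢ/.
Every place of articulation has a voiced member except retroflex, where /ɖ/ would be expected.

retroflex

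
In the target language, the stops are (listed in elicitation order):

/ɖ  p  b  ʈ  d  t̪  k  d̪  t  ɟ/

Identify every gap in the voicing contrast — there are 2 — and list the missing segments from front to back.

/c/, /ɡ/

place of articulation  voiceless  voiced  
bilabial          p         b       
dental            t̪        d̪      
alveolar          t         d       
retroflex         ʈ         ɖ       
palatal           —         ɟ       
velar             k         —       
Gaps, from front to back: palatal lacks voiceless (/c/); velar lacks voiced (/ɡ/).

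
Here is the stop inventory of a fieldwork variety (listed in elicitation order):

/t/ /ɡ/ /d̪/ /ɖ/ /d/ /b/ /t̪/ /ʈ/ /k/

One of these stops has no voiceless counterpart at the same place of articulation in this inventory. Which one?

/b/

Dental: /t̪/ ~ /d̪/
Alveolar: /t/ ~ /d/
Retroflex: /ʈ/ ~ /ɖ/
Velar: /k/ ~ /ɡ/
Bilabial: only /b/ (voiced); no voiceless partner.
So /b/ is the unpaired segment.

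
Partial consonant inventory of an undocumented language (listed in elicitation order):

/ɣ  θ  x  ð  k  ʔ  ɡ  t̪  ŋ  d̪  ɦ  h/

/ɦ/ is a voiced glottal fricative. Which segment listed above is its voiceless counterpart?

/h/

The voiceless counterpart is a voiceless glottal fricative — in this inventory, /h/.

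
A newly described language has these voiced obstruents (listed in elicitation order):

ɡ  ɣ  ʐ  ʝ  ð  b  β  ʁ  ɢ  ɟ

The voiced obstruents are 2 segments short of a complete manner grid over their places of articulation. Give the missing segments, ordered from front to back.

bilabial: stop /b/, fricative /β/.
dental: stop —, fricative /ð/.
retroflex: stop —, fricative /ʐ/.
palatal: stop /ɟ/, fricative /ʝ/.
velar: stop /ɡ/, fricative /ɣ/.
uvular: stop /ɢ/, fricative /ʁ/.
Gaps, from front to back: dental lacks stop (/d̪/); retroflex lacks stop (/ɖ/).

/d̪/, /ɖ/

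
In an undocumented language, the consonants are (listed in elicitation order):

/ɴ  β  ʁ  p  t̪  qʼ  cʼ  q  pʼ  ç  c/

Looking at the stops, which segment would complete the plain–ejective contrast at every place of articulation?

place of articulation  plain     ejective
bilabial          p         pʼ      
dental            t̪        —       
palatal           c         cʼ      
uvular            q         qʼ      
The dental row has no ejective member, so the gap is the ejective dental stop /t̪ʼ/.

/t̪ʼ/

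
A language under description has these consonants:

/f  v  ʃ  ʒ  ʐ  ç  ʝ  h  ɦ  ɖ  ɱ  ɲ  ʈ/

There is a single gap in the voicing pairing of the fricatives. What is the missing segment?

labiodental: voiceless /f/, voiced /v/.
postalveolar: voiceless /ʃ/, voiced /ʒ/.
retroflex: voiceless —, voiced /ʐ/.
palatal: voiceless /ç/, voiced /ʝ/.
glottal: voiceless /h/, voiced /ɦ/.
The retroflex row has no voiceless member, so the gap is the voiceless retroflex fricative /ʂ/.

/ʂ/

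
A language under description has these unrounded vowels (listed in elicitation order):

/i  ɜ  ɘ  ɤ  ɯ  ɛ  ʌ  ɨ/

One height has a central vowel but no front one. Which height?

high-mid

high: front /i/, central /ɨ/, back /ɯ/.
high-mid: front —, central /ɘ/, back /ɤ/.
low-mid: front /ɛ/, central /ɜ/, back /ʌ/.
Every height has a front member except high-mid, where /e/ would be expected.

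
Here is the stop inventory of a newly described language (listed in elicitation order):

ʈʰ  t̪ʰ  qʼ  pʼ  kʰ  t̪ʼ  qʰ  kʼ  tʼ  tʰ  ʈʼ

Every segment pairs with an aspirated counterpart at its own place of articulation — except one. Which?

Dental: /t̪ʰ/ ~ /t̪ʼ/
Alveolar: /tʰ/ ~ /tʼ/
Retroflex: /ʈʰ/ ~ /ʈʼ/
Velar: /kʰ/ ~ /kʼ/
Uvular: /qʰ/ ~ /qʼ/
Bilabial: only /pʼ/ (ejective); no aspirated partner.
So /pʼ/ is the unpaired segment.

/pʼ/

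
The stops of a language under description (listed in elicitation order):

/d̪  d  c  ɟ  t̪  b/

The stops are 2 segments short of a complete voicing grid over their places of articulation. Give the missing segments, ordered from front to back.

/p/, /t/

place of articulation  voiceless  voiced  
bilabial          —         b       
dental            t̪        d̪      
alveolar          —         d       
palatal           c         ɟ       
Gaps, from front to back: bilabial lacks voiceless (/p/); alveolar lacks voiceless (/t/).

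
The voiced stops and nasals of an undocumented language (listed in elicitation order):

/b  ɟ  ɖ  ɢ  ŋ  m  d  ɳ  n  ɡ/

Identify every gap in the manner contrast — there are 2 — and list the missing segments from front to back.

place of articulation  oral stop  nasal   
bilabial          b         m       
alveolar          d         n       
retroflex         ɖ         ɳ       
palatal           ɟ         —       
velar             ɡ         ŋ       
uvular            ɢ         —       
Gaps, from front to back: palatal lacks nasal (/ɲ/); uvular lacks nasal (/ɴ/).

/ɲ/, /ɴ/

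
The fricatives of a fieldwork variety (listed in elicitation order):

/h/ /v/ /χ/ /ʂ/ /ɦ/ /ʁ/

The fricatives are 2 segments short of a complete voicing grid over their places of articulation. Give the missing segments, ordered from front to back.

/f/, /ʐ/

place of articulation  voiceless  voiced  
labiodental       —         v       
retroflex         ʂ         —       
uvular            χ         ʁ       
glottal           h         ɦ       
Gaps, from front to back: labiodental lacks voiceless (/f/); retroflex lacks voiced (/ʐ/).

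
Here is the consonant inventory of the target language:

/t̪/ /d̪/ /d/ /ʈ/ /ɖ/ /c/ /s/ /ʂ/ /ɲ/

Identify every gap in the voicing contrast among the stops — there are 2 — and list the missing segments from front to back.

/t/, /ɟ/

place of articulation  voiceless  voiced  
dental            t̪        d̪      
alveolar          —         d       
retroflex         ʈ         ɖ       
palatal           c         —       
Gaps, from front to back: alveolar lacks voiceless (/t/); palatal lacks voiced (/ɟ/).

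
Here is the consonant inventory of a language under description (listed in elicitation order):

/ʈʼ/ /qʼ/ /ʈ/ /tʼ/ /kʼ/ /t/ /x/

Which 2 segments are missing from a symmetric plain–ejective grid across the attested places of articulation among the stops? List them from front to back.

place of articulation  plain     ejective
alveolar          t         tʼ      
retroflex         ʈ         ʈʼ      
velar             —         kʼ      
uvular            —         qʼ      
Gaps, from front to back: velar lacks plain (/k/); uvular lacks plain (/q/).

/k/, /q/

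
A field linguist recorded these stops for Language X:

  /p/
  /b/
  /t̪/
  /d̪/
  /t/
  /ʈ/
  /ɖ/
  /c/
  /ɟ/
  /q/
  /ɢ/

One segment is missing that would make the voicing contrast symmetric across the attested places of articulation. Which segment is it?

/d/

bilabial: voiceless /p/, voiced /b/.
dental: voiceless /t̪/, voiced /d̪/.
alveolar: voiceless /t/, voiced —.
retroflex: voiceless /ʈ/, voiced /ɖ/.
palatal: voiceless /c/, voiced /ɟ/.
uvular: voiceless /q/, voiced /ɢ/.
The alveolar row has no voiced member, so the gap is the voiced alveolar stop /d/.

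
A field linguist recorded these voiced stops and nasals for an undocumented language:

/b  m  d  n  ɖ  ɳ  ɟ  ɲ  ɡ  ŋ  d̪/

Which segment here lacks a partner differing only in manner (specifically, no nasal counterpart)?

/d̪/

Bilabial: /b/ ~ /m/
Alveolar: /d/ ~ /n/
Retroflex: /ɖ/ ~ /ɳ/
Palatal: /ɟ/ ~ /ɲ/
Velar: /ɡ/ ~ /ŋ/
Dental: only /d̪/ (oral stop); no nasal partner.
So /d̪/ is the unpaired segment.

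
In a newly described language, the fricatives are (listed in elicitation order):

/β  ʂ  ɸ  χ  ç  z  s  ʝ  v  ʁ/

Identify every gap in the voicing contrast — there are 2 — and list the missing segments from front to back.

/f/, /ʐ/

place of articulation  voiceless  voiced  
bilabial          ɸ         β       
labiodental       —         v       
alveolar          s         z       
retroflex         ʂ         —       
palatal           ç         ʝ       
uvular            χ         ʁ       
Gaps, from front to back: labiodental lacks voiceless (/f/); retroflex lacks voiced (/ʐ/).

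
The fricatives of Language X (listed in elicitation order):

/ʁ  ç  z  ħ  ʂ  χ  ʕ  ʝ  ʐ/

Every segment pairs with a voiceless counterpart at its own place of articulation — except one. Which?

/z/

Retroflex: /ʂ/ ~ /ʐ/
Palatal: /ç/ ~ /ʝ/
Uvular: /χ/ ~ /ʁ/
Pharyngeal: /ħ/ ~ /ʕ/
Alveolar: only /z/ (voiced); no voiceless partner.
So /z/ is the unpaired segment.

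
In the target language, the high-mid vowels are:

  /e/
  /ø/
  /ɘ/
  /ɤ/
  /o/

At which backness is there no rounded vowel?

central

front: unrounded /e/, rounded /ø/.
central: unrounded /ɘ/, rounded —.
back: unrounded /ɤ/, rounded /o/.
Every backness has a rounded member except central, where /ɵ/ would be expected.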